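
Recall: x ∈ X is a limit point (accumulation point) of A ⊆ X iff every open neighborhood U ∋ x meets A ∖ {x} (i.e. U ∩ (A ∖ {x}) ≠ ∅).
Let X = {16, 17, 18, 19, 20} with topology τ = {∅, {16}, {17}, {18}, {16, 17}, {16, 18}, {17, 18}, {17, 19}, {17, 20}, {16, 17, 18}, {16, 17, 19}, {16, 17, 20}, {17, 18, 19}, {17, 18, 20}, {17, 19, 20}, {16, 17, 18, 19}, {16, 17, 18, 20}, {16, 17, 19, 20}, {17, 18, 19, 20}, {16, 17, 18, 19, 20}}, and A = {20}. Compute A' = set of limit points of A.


A' = ∅

For each x ∈ X, list the open sets U ∈ τ with x ∈ U, then check whether U ∩ (A ∖ {x}) ≠ ∅ for every such U.
  x = 16: open {16} ∋ x has {16} ∩ (A ∖ {16}) = ∅, so x is NOT a limit point.
  x = 17: open {17} ∋ x has {17} ∩ (A ∖ {17}) = ∅, so x is NOT a limit point.
  x = 18: open {18} ∋ x has {18} ∩ (A ∖ {18}) = ∅, so x is NOT a limit point.
  x = 19: open {17, 19} ∋ x has {17, 19} ∩ (A ∖ {19}) = ∅, so x is NOT a limit point.
  x = 20: open {17, 20} ∋ x has {17, 20} ∩ (A ∖ {20}) = ∅, so x is NOT a limit point.
Collecting: A' = ∅.


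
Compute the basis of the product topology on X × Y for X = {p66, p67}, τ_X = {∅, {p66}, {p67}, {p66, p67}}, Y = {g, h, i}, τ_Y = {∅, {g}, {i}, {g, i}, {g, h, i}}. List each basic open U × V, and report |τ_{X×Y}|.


Basis B = {∅ × ∅, {p66} × {g}, {p66} × {i}, {p67} × {g}, {p67} × {i}, {p66} × {g, i}, {p66, p67} × {g}, {p66, p67} × {i}, {p67} × {g, i}, {p66} × {g, h, i}, {p67} × {g, h, i}, {p66, p67} × {g, i}, {p66, p67} × {g, h, i}}; |τ_{X×Y}| = 25.

Enumerate products U × V with U ∈ τ_X, V ∈ τ_Y (deduplicated):
  ∅ × ∅ = {} (∅)
  {p66} × {g} = {(p66,g)}
  {p66} × {i} = {(p66,i)}
  {p67} × {g} = {(p67,g)}
  {p67} × {i} = {(p67,i)}
  {p66} × {g, i} = {(p66,g), (p66,i)}
  {p66, p67} × {g} = {(p66,g), (p67,g)}
  {p66, p67} × {i} = {(p66,i), (p67,i)}
  {p67} × {g, i} = {(p67,g), (p67,i)}
  {p66} × {g, h, i} = {(p66,g), (p66,h), (p66,i)}
  {p67} × {g, h, i} = {(p67,g), (p67,h), (p67,i)}
  {p66, p67} × {g, i} = {(p66,g), (p66,i), (p67,g), (p67,i)}
  {p66, p67} × {g, h, i} = {(p66,g), (p66,h), (p66,i), (p67,g), (p67,h), (p67,i)}
These 13 distinct sets form the basis B.
Close under arbitrary unions to get τ_{X×Y}; counting gives |τ_{X×Y}| = 25.


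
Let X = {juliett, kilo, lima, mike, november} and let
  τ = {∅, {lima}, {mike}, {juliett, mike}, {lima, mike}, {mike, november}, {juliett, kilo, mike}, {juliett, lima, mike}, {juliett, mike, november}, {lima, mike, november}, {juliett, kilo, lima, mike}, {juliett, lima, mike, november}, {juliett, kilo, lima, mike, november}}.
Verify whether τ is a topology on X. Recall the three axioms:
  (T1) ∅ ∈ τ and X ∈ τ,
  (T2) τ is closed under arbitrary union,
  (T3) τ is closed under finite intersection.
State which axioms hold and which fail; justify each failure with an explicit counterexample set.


τ is NOT a topology on X.

Axiom (T1): ∅ ∈ τ? Yes; X ∈ τ? Yes.
Axiom (T2/T3): check pairwise unions and intersections of members of τ.
Counterexample for (T2): {mike, november} ∪ {juliett, kilo, mike} = {juliett, kilo, mike, november} ∉ τ. Therefore τ is NOT a topology.


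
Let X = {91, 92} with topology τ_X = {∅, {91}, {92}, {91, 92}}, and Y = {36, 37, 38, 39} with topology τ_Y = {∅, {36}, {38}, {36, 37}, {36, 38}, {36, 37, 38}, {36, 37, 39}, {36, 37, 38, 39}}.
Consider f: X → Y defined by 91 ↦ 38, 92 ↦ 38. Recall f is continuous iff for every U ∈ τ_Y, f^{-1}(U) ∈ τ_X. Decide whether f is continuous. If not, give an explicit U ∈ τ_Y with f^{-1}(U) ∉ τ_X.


f IS continuous.

Compute f^{-1}(U) for each U ∈ τ_Y:
  U = ∅: f^{-1}(U) = ∅ ∈ τ_X ✓.
  U = {36}: f^{-1}(U) = ∅ ∈ τ_X ✓.
  U = {38}: f^{-1}(U) = {91, 92} ∈ τ_X ✓.
  U = {36, 37}: f^{-1}(U) = ∅ ∈ τ_X ✓.
  U = {36, 38}: f^{-1}(U) = {91, 92} ∈ τ_X ✓.
  U = {36, 37, 38}: f^{-1}(U) = {91, 92} ∈ τ_X ✓.
  U = {36, 37, 39}: f^{-1}(U) = ∅ ∈ τ_X ✓.
  U = {36, 37, 38, 39}: f^{-1}(U) = {91, 92} ∈ τ_X ✓.
Every preimage lies in τ_X, so f IS continuous.


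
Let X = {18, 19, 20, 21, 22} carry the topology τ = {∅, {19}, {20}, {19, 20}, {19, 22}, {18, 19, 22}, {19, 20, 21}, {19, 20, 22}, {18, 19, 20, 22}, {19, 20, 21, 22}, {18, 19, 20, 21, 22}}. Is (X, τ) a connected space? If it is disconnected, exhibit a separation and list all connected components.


(X, τ) is connected.

Find clopen sets (U ∈ τ with X ∖ U ∈ τ):
  U = ∅, X ∖ U = {18, 19, 20, 21, 22} — both open, so U is clopen.
  U = {18, 19, 20, 21, 22}, X ∖ U = ∅ — both open, so U is clopen.
Only trivial clopens (∅ and X) exist, so (X, τ) is connected.
Compute connected components by grouping points that agree on all clopens:
  component: {18, 19, 20, 21, 22}


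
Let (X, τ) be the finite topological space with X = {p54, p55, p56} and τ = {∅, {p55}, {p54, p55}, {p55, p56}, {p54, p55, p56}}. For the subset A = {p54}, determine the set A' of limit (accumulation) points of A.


A' = ∅

For each x ∈ X, list the open sets U ∈ τ with x ∈ U, then check whether U ∩ (A ∖ {x}) ≠ ∅ for every such U.
  x = p54: open {p54, p55} ∋ x has {p54, p55} ∩ (A ∖ {p54}) = ∅, so x is NOT a limit point.
  x = p55: open {p55} ∋ x has {p55} ∩ (A ∖ {p55}) = ∅, so x is NOT a limit point.
  x = p56: open {p55, p56} ∋ x has {p55, p56} ∩ (A ∖ {p56}) = ∅, so x is NOT a limit point.
Collecting: A' = ∅.


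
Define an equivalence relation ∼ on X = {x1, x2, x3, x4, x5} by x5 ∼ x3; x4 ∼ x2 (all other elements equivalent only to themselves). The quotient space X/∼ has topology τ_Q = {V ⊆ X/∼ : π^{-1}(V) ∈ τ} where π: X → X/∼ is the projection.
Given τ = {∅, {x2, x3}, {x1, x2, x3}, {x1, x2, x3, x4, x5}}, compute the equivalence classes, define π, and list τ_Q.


X/∼ = {[x1], [x2=x4], [x3=x5]}; |τ_Q| = 2.

Equivalence classes: [x1], [x2=x4], [x3=x5].
Quotient map π: X → X/∼ sends x1 ↦ [x1], x2 ↦ [x2=x4], x3 ↦ [x3=x5], x4 ↦ [x2=x4], x5 ↦ [x3=x5].
For each subset V ⊆ X/∼, compute π^{-1}(V) ⊆ X and check whether π^{-1}(V) ∈ τ. V is open in τ_Q iff π^{-1}(V) ∈ τ.
  V = {}: π^{-1}(V) = ∅ ∈ τ ✓.
  V = {[x1]}: π^{-1}(V) = {x1} ∉ τ ✗.
  V = {[x2=x4]}: π^{-1}(V) = {x2, x4} ∉ τ ✗.
  V = {[x1], [x2=x4]}: π^{-1}(V) = {x1, x2, x4} ∉ τ ✗.
  V = {[x3=x5]}: π^{-1}(V) = {x3, x5} ∉ τ ✗.
  V = {[x1], [x3=x5]}: π^{-1}(V) = {x1, x3, x5} ∉ τ ✗.
  V = {[x2=x4], [x3=x5]}: π^{-1}(V) = {x2, x3, x4, x5} ∉ τ ✗.
  V = {[x1], [x2=x4], [x3=x5]}: π^{-1}(V) = {x1, x2, x3, x4, x5} ∈ τ ✓.
Open sets in the quotient: τ_Q = {{}, {[x1], [x2=x4], [x3=x5]}} (2 elements).


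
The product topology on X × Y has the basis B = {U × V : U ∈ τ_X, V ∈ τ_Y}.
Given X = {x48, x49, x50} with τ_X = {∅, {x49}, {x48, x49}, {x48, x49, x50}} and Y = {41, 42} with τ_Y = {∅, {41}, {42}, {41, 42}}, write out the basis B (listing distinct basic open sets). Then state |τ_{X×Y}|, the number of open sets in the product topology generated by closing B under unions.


Basis B = {∅ × ∅, {x49} × {41}, {x49} × {42}, {x48, x49} × {41}, {x48, x49} × {42}, {x49} × {41, 42}, {x48, x49, x50} × {41}, {x48, x49, x50} × {42}, {x48, x49} × {41, 42}, {x48, x49, x50} × {41, 42}}; |τ_{X×Y}| = 16.

Enumerate products U × V with U ∈ τ_X, V ∈ τ_Y (deduplicated):
  ∅ × ∅ = {} (∅)
  {x49} × {41} = {(x49,41)}
  {x49} × {42} = {(x49,42)}
  {x48, x49} × {41} = {(x48,41), (x49,41)}
  {x48, x49} × {42} = {(x48,42), (x49,42)}
  {x49} × {41, 42} = {(x49,41), (x49,42)}
  {x48, x49, x50} × {41} = {(x48,41), (x49,41), (x50,41)}
  {x48, x49, x50} × {42} = {(x48,42), (x49,42), (x50,42)}
  {x48, x49} × {41, 42} = {(x48,41), (x48,42), (x49,41), (x49,42)}
  {x48, x49, x50} × {41, 42} = {(x48,41), (x48,42), (x49,41), (x49,42), (x50,41), (x50,42)}
These 10 distinct sets form the basis B.
Close under arbitrary unions to get τ_{X×Y}; counting gives |τ_{X×Y}| = 16.


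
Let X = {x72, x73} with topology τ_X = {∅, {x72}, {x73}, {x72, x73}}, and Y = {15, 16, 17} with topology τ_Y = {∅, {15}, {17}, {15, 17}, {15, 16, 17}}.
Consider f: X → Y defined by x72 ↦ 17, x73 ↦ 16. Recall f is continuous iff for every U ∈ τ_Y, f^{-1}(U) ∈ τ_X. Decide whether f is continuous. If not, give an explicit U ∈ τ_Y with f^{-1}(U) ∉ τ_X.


f IS continuous.

Compute f^{-1}(U) for each U ∈ τ_Y:
  U = ∅: f^{-1}(U) = ∅ ∈ τ_X ✓.
  U = {15}: f^{-1}(U) = ∅ ∈ τ_X ✓.
  U = {17}: f^{-1}(U) = {x72} ∈ τ_X ✓.
  U = {15, 17}: f^{-1}(U) = {x72} ∈ τ_X ✓.
  U = {15, 16, 17}: f^{-1}(U) = {x72, x73} ∈ τ_X ✓.
Every preimage lies in τ_X, so f IS continuous.


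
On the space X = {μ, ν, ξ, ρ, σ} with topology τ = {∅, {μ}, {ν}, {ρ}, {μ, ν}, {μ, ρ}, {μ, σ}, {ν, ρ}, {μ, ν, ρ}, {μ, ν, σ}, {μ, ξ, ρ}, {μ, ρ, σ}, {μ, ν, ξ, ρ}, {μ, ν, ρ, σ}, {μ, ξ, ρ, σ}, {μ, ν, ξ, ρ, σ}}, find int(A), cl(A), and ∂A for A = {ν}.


int(A) = {ν}, cl(A) = {ν}, ∂A = ∅.

Closed sets in (X, τ) are complements of opens:
  closed(X, τ) = {∅, {ν}, {ξ}, {σ}, {ν, ξ}, {ν, σ}, {ξ, ρ}, {ξ, σ}, {μ, ξ, σ}, {ν, ξ, ρ}, {ν, ξ, σ}, {ξ, ρ, σ}, {μ, ν, ξ, σ}, {μ, ξ, ρ, σ}, {ν, ξ, ρ, σ}, {μ, ν, ξ, ρ, σ}}.
int(A) = ⋃ {U ∈ τ : U ⊆ A}. Opens contained in A: ∅, {ν}.
Taking the union of these: int(A) = {ν}.
cl(A) = ⋂ {C closed : A ⊆ C}. Closed sets containing A: {ν}, {ν, ξ}, {ν, σ}, {ν, ξ, ρ}, {ν, ξ, σ}, {μ, ν, ξ, σ}, {ν, ξ, ρ, σ}, {μ, ν, ξ, ρ, σ}.
Intersecting these: cl(A) = {ν}.
∂A = cl(A) ∖ int(A) = {ν} ∖ {ν} = ∅.


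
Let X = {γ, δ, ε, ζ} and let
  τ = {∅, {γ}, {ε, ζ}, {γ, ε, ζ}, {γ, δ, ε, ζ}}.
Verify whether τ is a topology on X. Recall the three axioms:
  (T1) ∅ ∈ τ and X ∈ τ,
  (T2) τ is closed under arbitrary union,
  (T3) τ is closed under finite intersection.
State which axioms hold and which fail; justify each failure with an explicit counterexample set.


τ IS a topology on X.

Axiom (T1): ∅ ∈ τ? Yes; X ∈ τ? Yes.
Axiom (T2/T3): check pairwise unions and intersections of members of τ.
All pairwise intersections and unions checked — each lies in τ. Therefore τ satisfies (T1), (T2), (T3): it IS a topology on X.


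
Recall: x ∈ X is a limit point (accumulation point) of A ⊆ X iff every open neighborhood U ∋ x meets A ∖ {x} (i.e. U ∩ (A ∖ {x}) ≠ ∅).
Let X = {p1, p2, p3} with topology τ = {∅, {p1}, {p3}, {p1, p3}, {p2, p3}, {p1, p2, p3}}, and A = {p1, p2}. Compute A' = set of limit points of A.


A' = ∅

For each x ∈ X, list the open sets U ∈ τ with x ∈ U, then check whether U ∩ (A ∖ {x}) ≠ ∅ for every such U.
  x = p1: open {p1} ∋ x has {p1} ∩ (A ∖ {p1}) = ∅, so x is NOT a limit point.
  x = p2: open {p2, p3} ∋ x has {p2, p3} ∩ (A ∖ {p2}) = ∅, so x is NOT a limit point.
  x = p3: open {p3} ∋ x has {p3} ∩ (A ∖ {p3}) = ∅, so x is NOT a limit point.
Collecting: A' = ∅.


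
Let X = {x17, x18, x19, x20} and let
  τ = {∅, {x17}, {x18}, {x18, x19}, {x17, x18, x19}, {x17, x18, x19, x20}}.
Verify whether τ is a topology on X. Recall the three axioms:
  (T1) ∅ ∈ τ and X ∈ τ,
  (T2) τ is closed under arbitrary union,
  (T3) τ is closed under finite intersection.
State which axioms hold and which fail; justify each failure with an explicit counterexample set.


τ is NOT a topology on X.

Axiom (T1): ∅ ∈ τ? Yes; X ∈ τ? Yes.
Axiom (T2/T3): check pairwise unions and intersections of members of τ.
Counterexample for (T2): {x17} ∪ {x18} = {x17, x18} ∉ τ. Therefore τ is NOT a topology.


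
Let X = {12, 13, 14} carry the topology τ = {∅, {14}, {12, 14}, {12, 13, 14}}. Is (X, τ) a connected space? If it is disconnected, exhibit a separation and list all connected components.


(X, τ) is connected.

Find clopen sets (U ∈ τ with X ∖ U ∈ τ):
  U = ∅, X ∖ U = {12, 13, 14} — both open, so U is clopen.
  U = {12, 13, 14}, X ∖ U = ∅ — both open, so U is clopen.
Only trivial clopens (∅ and X) exist, so (X, τ) is connected.
Compute connected components by grouping points that agree on all clopens:
  component: {12, 13, 14}


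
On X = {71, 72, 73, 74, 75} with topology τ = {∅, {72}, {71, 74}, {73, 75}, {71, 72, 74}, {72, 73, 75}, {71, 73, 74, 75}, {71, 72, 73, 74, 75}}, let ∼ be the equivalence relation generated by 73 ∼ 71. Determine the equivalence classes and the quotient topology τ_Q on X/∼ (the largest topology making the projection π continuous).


X/∼ = {[71=73], [72], [74], [75]}; |τ_Q| = 4.

Equivalence classes: [71=73], [72], [74], [75].
Quotient map π: X → X/∼ sends 71 ↦ [71=73], 72 ↦ [72], 73 ↦ [71=73], 74 ↦ [74], 75 ↦ [75].
For each subset V ⊆ X/∼, compute π^{-1}(V) ⊆ X and check whether π^{-1}(V) ∈ τ. V is open in τ_Q iff π^{-1}(V) ∈ τ.
  V = {}: π^{-1}(V) = ∅ ∈ τ ✓.
  V = {[71=73]}: π^{-1}(V) = {71, 73} ∉ τ ✗.
  V = {[72]}: π^{-1}(V) = {72} ∈ τ ✓.
  V = {[71=73], [72]}: π^{-1}(V) = {71, 72, 73} ∉ τ ✗.
  V = {[74]}: π^{-1}(V) = {74} ∉ τ ✗.
  V = {[71=73], [74]}: π^{-1}(V) = {71, 73, 74} ∉ τ ✗.
  V = {[72], [74]}: π^{-1}(V) = {72, 74} ∉ τ ✗.
  V = {[71=73], [72], [74]}: π^{-1}(V) = {71, 72, 73, 74} ∉ τ ✗.
  V = {[75]}: π^{-1}(V) = {75} ∉ τ ✗.
  V = {[71=73], [75]}: π^{-1}(V) = {71, 73, 75} ∉ τ ✗.
  V = {[72], [75]}: π^{-1}(V) = {72, 75} ∉ τ ✗.
  V = {[71=73], [72], [75]}: π^{-1}(V) = {71, 72, 73, 75} ∉ τ ✗.
  V = {[74], [75]}: π^{-1}(V) = {74, 75} ∉ τ ✗.
  V = {[71=73], [74], [75]}: π^{-1}(V) = {71, 73, 74, 75} ∈ τ ✓.
  V = {[72], [74], [75]}: π^{-1}(V) = {72, 74, 75} ∉ τ ✗.
  V = {[71=73], [72], [74], [75]}: π^{-1}(V) = {71, 72, 73, 74, 75} ∈ τ ✓.
Open sets in the quotient: τ_Q = {{}, {[72]}, {[71=73], [74], [75]}, {[71=73], [72], [74], [75]}} (4 elements).


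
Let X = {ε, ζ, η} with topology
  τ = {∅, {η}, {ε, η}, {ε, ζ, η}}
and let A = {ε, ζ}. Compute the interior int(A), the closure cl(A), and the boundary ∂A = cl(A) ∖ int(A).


int(A) = ∅, cl(A) = {ε, ζ}, ∂A = {ε, ζ}.

Closed sets in (X, τ) are complements of opens:
  closed(X, τ) = {∅, {ζ}, {ε, ζ}, {ε, ζ, η}}.
int(A) = ⋃ {U ∈ τ : U ⊆ A}. Opens contained in A: ∅.
Taking the union of these: int(A) = ∅.
cl(A) = ⋂ {C closed : A ⊆ C}. Closed sets containing A: {ε, ζ}, {ε, ζ, η}.
Intersecting these: cl(A) = {ε, ζ}.
∂A = cl(A) ∖ int(A) = {ε, ζ} ∖ ∅ = {ε, ζ}.


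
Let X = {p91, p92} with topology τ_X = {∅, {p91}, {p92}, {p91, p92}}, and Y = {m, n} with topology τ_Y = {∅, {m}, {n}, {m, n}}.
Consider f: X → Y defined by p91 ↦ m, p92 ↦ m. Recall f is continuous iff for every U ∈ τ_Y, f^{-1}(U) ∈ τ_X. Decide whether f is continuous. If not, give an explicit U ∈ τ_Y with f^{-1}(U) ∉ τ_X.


f IS continuous.

Compute f^{-1}(U) for each U ∈ τ_Y:
  U = ∅: f^{-1}(U) = ∅ ∈ τ_X ✓.
  U = {m}: f^{-1}(U) = {p91, p92} ∈ τ_X ✓.
  U = {n}: f^{-1}(U) = ∅ ∈ τ_X ✓.
  U = {m, n}: f^{-1}(U) = {p91, p92} ∈ τ_X ✓.
Every preimage lies in τ_X, so f IS continuous.


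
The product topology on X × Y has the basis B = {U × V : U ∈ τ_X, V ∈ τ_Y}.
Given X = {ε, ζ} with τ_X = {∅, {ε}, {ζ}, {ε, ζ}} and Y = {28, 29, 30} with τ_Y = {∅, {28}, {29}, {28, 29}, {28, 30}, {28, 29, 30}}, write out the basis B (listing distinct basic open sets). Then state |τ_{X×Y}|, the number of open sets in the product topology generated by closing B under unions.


Basis B = {∅ × ∅, {ε} × {28}, {ε} × {29}, {ζ} × {28}, {ζ} × {29}, {ε} × {28, 29}, {ε} × {28, 30}, {ε, ζ} × {28}, {ε, ζ} × {29}, {ζ} × {28, 29}, {ζ} × {28, 30}, {ε} × {28, 29, 30}, {ζ} × {28, 29, 30}, {ε, ζ} × {28, 29}, {ε, ζ} × {28, 30}, {ε, ζ} × {28, 29, 30}}; |τ_{X×Y}| = 36.

Enumerate products U × V with U ∈ τ_X, V ∈ τ_Y (deduplicated):
  ∅ × ∅ = {} (∅)
  {ε} × {28} = {(ε,28)}
  {ε} × {29} = {(ε,29)}
  {ζ} × {28} = {(ζ,28)}
  {ζ} × {29} = {(ζ,29)}
  {ε} × {28, 29} = {(ε,28), (ε,29)}
  {ε} × {28, 30} = {(ε,28), (ε,30)}
  {ε, ζ} × {28} = {(ε,28), (ζ,28)}
  {ε, ζ} × {29} = {(ε,29), (ζ,29)}
  {ζ} × {28, 29} = {(ζ,28), (ζ,29)}
  {ζ} × {28, 30} = {(ζ,28), (ζ,30)}
  {ε} × {28, 29, 30} = {(ε,28), (ε,29), (ε,30)}
  {ζ} × {28, 29, 30} = {(ζ,28), (ζ,29), (ζ,30)}
  {ε, ζ} × {28, 29} = {(ε,28), (ε,29), (ζ,28), (ζ,29)}
  {ε, ζ} × {28, 30} = {(ε,28), (ε,30), (ζ,28), (ζ,30)}
  {ε, ζ} × {28, 29, 30} = {(ε,28), (ε,29), (ε,30), (ζ,28), (ζ,29), (ζ,30)}
These 16 distinct sets form the basis B.
Close under arbitrary unions to get τ_{X×Y}; counting gives |τ_{X×Y}| = 36.


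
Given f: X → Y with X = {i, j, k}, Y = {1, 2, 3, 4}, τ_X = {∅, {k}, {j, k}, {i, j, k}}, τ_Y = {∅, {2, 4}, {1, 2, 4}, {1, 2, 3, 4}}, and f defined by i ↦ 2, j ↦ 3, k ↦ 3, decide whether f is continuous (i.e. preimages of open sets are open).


f is NOT continuous.

Compute f^{-1}(U) for each U ∈ τ_Y:
  U = ∅: f^{-1}(U) = ∅ ∈ τ_X ✓.
  U = {2, 4}: f^{-1}(U) = {i} ∉ τ_X ✗.
  U = {1, 2, 4}: f^{-1}(U) = {i} ∉ τ_X ✗.
  U = {1, 2, 3, 4}: f^{-1}(U) = {i, j, k} ∈ τ_X ✓.
Found U = {2, 4} with f^{-1}(U) = {i} not in τ_X. Therefore f is NOT continuous.


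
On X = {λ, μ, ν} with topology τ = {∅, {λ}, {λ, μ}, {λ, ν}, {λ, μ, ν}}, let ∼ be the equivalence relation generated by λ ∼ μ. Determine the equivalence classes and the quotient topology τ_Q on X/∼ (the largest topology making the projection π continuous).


X/∼ = {[λ=μ], [ν]}; |τ_Q| = 3.

Equivalence classes: [λ=μ], [ν].
Quotient map π: X → X/∼ sends λ ↦ [λ=μ], μ ↦ [λ=μ], ν ↦ [ν].
For each subset V ⊆ X/∼, compute π^{-1}(V) ⊆ X and check whether π^{-1}(V) ∈ τ. V is open in τ_Q iff π^{-1}(V) ∈ τ.
  V = {}: π^{-1}(V) = ∅ ∈ τ ✓.
  V = {[λ=μ]}: π^{-1}(V) = {λ, μ} ∈ τ ✓.
  V = {[ν]}: π^{-1}(V) = {ν} ∉ τ ✗.
  V = {[λ=μ], [ν]}: π^{-1}(V) = {λ, μ, ν} ∈ τ ✓.
Open sets in the quotient: τ_Q = {{}, {[λ=μ]}, {[λ=μ], [ν]}} (3 elements).


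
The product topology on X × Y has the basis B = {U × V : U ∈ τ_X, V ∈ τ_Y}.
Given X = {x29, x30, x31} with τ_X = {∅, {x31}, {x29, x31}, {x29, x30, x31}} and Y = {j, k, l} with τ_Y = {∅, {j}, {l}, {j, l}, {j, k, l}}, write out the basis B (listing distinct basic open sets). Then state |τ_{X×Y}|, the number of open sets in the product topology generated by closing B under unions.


Basis B = {∅ × ∅, {x31} × {j}, {x31} × {l}, {x29, x31} × {j}, {x29, x31} × {l}, {x31} × {j, l}, {x29, x30, x31} × {j}, {x29, x30, x31} × {l}, {x31} × {j, k, l}, {x29, x31} × {j, l}, {x29, x31} × {j, k, l}, {x29, x30, x31} × {j, l}, {x29, x30, x31} × {j, k, l}}; |τ_{X×Y}| = 30.

Enumerate products U × V with U ∈ τ_X, V ∈ τ_Y (deduplicated):
  ∅ × ∅ = {} (∅)
  {x31} × {j} = {(x31,j)}
  {x31} × {l} = {(x31,l)}
  {x29, x31} × {j} = {(x29,j), (x31,j)}
  {x29, x31} × {l} = {(x29,l), (x31,l)}
  {x31} × {j, l} = {(x31,j), (x31,l)}
  {x29, x30, x31} × {j} = {(x29,j), (x30,j), (x31,j)}
  {x29, x30, x31} × {l} = {(x29,l), (x30,l), (x31,l)}
  {x31} × {j, k, l} = {(x31,j), (x31,k), (x31,l)}
  {x29, x31} × {j, l} = {(x29,j), (x29,l), (x31,j), (x31,l)}
  {x29, x31} × {j, k, l} = {(x29,j), (x29,k), (x29,l), (x31,j), (x31,k), (x31,l)}
  {x29, x30, x31} × {j, l} = {(x29,j), (x29,l), (x30,j), (x30,l), (x31,j), (x31,l)}
  {x29, x30, x31} × {j, k, l} = {(x29,j), (x29,k), (x29,l), (x30,j), (x30,k), (x30,l), (x31,j), (x31,k), (x31,l)}
These 13 distinct sets form the basis B.
Close under arbitrary unions to get τ_{X×Y}; counting gives |τ_{X×Y}| = 30.


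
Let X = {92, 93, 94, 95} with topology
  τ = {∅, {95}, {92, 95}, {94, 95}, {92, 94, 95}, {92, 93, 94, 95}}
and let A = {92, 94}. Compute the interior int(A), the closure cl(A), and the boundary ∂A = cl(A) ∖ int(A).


int(A) = ∅, cl(A) = {92, 93, 94}, ∂A = {92, 93, 94}.

Closed sets in (X, τ) are complements of opens:
  closed(X, τ) = {∅, {93}, {92, 93}, {93, 94}, {92, 93, 94}, {92, 93, 94, 95}}.
int(A) = ⋃ {U ∈ τ : U ⊆ A}. Opens contained in A: ∅.
Taking the union of these: int(A) = ∅.
cl(A) = ⋂ {C closed : A ⊆ C}. Closed sets containing A: {92, 93, 94}, {92, 93, 94, 95}.
Intersecting these: cl(A) = {92, 93, 94}.
∂A = cl(A) ∖ int(A) = {92, 93, 94} ∖ ∅ = {92, 93, 94}.


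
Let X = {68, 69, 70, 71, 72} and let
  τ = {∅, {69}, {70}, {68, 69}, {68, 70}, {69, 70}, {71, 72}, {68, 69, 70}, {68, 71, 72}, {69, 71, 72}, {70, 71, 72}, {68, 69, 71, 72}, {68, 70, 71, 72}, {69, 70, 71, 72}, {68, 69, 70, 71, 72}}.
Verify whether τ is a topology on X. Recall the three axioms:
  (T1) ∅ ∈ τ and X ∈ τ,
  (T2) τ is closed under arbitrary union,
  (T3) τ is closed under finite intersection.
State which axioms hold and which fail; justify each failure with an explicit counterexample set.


τ is NOT a topology on X.

Axiom (T1): ∅ ∈ τ? Yes; X ∈ τ? Yes.
Axiom (T2/T3): check pairwise unions and intersections of members of τ.
Counterexample for (T3): {68, 69} ∩ {68, 70} = {68} ∉ τ. Therefore τ is NOT a topology.


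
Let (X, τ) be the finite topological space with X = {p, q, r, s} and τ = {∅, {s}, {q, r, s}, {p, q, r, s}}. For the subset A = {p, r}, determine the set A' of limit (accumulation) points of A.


A' = {p, q}

For each x ∈ X, list the open sets U ∈ τ with x ∈ U, then check whether U ∩ (A ∖ {x}) ≠ ∅ for every such U.
  x = p: opens ∋ x are {p, q, r, s}; each meets A ∖ {p}, so x IS a limit point.
  x = q: opens ∋ x are {q, r, s}, {p, q, r, s}; each meets A ∖ {q}, so x IS a limit point.
  x = r: open {q, r, s} ∋ x has {q, r, s} ∩ (A ∖ {r}) = ∅, so x is NOT a limit point.
  x = s: open {s} ∋ x has {s} ∩ (A ∖ {s}) = ∅, so x is NOT a limit point.
Collecting: A' = {p, q}.


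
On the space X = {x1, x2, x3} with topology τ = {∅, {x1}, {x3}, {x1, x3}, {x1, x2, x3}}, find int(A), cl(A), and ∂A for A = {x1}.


int(A) = {x1}, cl(A) = {x1, x2}, ∂A = {x2}.

Closed sets in (X, τ) are complements of opens:
  closed(X, τ) = {∅, {x2}, {x1, x2}, {x2, x3}, {x1, x2, x3}}.
int(A) = ⋃ {U ∈ τ : U ⊆ A}. Opens contained in A: ∅, {x1}.
Taking the union of these: int(A) = {x1}.
cl(A) = ⋂ {C closed : A ⊆ C}. Closed sets containing A: {x1, x2}, {x1, x2, x3}.
Intersecting these: cl(A) = {x1, x2}.
∂A = cl(A) ∖ int(A) = {x1, x2} ∖ {x1} = {x2}.


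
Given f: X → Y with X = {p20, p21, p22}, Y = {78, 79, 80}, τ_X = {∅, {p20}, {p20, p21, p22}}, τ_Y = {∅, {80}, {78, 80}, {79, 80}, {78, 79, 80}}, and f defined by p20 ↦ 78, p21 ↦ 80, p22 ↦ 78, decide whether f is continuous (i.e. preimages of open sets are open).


f is NOT continuous.

Compute f^{-1}(U) for each U ∈ τ_Y:
  U = ∅: f^{-1}(U) = ∅ ∈ τ_X ✓.
  U = {80}: f^{-1}(U) = {p21} ∉ τ_X ✗.
  U = {78, 80}: f^{-1}(U) = {p20, p21, p22} ∈ τ_X ✓.
  U = {79, 80}: f^{-1}(U) = {p21} ∉ τ_X ✗.
  U = {78, 79, 80}: f^{-1}(U) = {p20, p21, p22} ∈ τ_X ✓.
Found U = {80} with f^{-1}(U) = {p21} not in τ_X. Therefore f is NOT continuous.


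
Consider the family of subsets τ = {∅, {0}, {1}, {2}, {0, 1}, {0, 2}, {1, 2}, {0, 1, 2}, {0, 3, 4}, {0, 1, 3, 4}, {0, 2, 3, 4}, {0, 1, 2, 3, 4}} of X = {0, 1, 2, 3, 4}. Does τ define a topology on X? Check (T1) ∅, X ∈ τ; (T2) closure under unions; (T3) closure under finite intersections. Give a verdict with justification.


τ IS a topology on X.

Axiom (T1): ∅ ∈ τ? Yes; X ∈ τ? Yes.
Axiom (T2/T3): check pairwise unions and intersections of members of τ.
All pairwise intersections and unions checked — each lies in τ. Therefore τ satisfies (T1), (T2), (T3): it IS a topology on X.


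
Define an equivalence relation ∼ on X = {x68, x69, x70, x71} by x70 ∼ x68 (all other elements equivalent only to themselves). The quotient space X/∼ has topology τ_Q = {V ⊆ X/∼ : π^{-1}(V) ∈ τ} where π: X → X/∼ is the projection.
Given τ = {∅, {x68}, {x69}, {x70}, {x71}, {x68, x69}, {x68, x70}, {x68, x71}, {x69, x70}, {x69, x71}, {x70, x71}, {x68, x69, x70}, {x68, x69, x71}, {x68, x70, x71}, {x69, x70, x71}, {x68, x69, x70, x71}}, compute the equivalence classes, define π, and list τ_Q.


X/∼ = {[x68=x70], [x69], [x71]}; |τ_Q| = 8.

Equivalence classes: [x68=x70], [x69], [x71].
Quotient map π: X → X/∼ sends x68 ↦ [x68=x70], x69 ↦ [x69], x70 ↦ [x68=x70], x71 ↦ [x71].
For each subset V ⊆ X/∼, compute π^{-1}(V) ⊆ X and check whether π^{-1}(V) ∈ τ. V is open in τ_Q iff π^{-1}(V) ∈ τ.
  V = {}: π^{-1}(V) = ∅ ∈ τ ✓.
  V = {[x68=x70]}: π^{-1}(V) = {x68, x70} ∈ τ ✓.
  V = {[x69]}: π^{-1}(V) = {x69} ∈ τ ✓.
  V = {[x68=x70], [x69]}: π^{-1}(V) = {x68, x69, x70} ∈ τ ✓.
  V = {[x71]}: π^{-1}(V) = {x71} ∈ τ ✓.
  V = {[x68=x70], [x71]}: π^{-1}(V) = {x68, x70, x71} ∈ τ ✓.
  V = {[x69], [x71]}: π^{-1}(V) = {x69, x71} ∈ τ ✓.
  V = {[x68=x70], [x69], [x71]}: π^{-1}(V) = {x68, x69, x70, x71} ∈ τ ✓.
Open sets in the quotient: τ_Q = {{}, {[x68=x70]}, {[x69]}, {[x68=x70], [x69]}, {[x71]}, {[x68=x70], [x71]}, {[x69], [x71]}, {[x68=x70], [x69], [x71]}} (8 elements).


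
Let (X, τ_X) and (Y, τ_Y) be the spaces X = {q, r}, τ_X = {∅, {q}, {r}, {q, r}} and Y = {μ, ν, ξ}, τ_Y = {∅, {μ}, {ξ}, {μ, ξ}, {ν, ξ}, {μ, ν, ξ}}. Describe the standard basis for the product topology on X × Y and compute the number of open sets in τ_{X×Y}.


Basis B = {∅ × ∅, {q} × {μ}, {q} × {ξ}, {r} × {μ}, {r} × {ξ}, {q} × {μ, ξ}, {q, r} × {μ}, {q} × {ν, ξ}, {q, r} × {ξ}, {r} × {μ, ξ}, {r} × {ν, ξ}, {q} × {μ, ν, ξ}, {r} × {μ, ν, ξ}, {q, r} × {μ, ξ}, {q, r} × {ν, ξ}, {q, r} × {μ, ν, ξ}}; |τ_{X×Y}| = 36.

Enumerate products U × V with U ∈ τ_X, V ∈ τ_Y (deduplicated):
  ∅ × ∅ = {} (∅)
  {q} × {μ} = {(q,μ)}
  {q} × {ξ} = {(q,ξ)}
  {r} × {μ} = {(r,μ)}
  {r} × {ξ} = {(r,ξ)}
  {q} × {μ, ξ} = {(q,μ), (q,ξ)}
  {q, r} × {μ} = {(q,μ), (r,μ)}
  {q} × {ν, ξ} = {(q,ν), (q,ξ)}
  {q, r} × {ξ} = {(q,ξ), (r,ξ)}
  {r} × {μ, ξ} = {(r,μ), (r,ξ)}
  {r} × {ν, ξ} = {(r,ν), (r,ξ)}
  {q} × {μ, ν, ξ} = {(q,μ), (q,ν), (q,ξ)}
  {r} × {μ, ν, ξ} = {(r,μ), (r,ν), (r,ξ)}
  {q, r} × {μ, ξ} = {(q,μ), (q,ξ), (r,μ), (r,ξ)}
  {q, r} × {ν, ξ} = {(q,ν), (q,ξ), (r,ν), (r,ξ)}
  {q, r} × {μ, ν, ξ} = {(q,μ), (q,ν), (q,ξ), (r,μ), (r,ν), (r,ξ)}
These 16 distinct sets form the basis B.
Close under arbitrary unions to get τ_{X×Y}; counting gives |τ_{X×Y}| = 36.


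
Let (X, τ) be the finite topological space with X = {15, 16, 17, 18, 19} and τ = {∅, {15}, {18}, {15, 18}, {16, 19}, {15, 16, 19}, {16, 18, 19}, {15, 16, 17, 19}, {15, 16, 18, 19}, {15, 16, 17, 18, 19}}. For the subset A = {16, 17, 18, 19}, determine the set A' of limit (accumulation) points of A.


A' = {16, 17, 19}

For each x ∈ X, list the open sets U ∈ τ with x ∈ U, then check whether U ∩ (A ∖ {x}) ≠ ∅ for every such U.
  x = 15: open {15} ∋ x has {15} ∩ (A ∖ {15}) = ∅, so x is NOT a limit point.
  x = 16: opens ∋ x are {16, 19}, {15, 16, 19}, {16, 18, 19}, {15, 16, 17, 19}, {15, 16, 18, 19}, {15, 16, 17, 18, 19}; each meets A ∖ {16}, so x IS a limit point.
  x = 17: opens ∋ x are {15, 16, 17, 19}, {15, 16, 17, 18, 19}; each meets A ∖ {17}, so x IS a limit point.
  x = 18: open {18} ∋ x has {18} ∩ (A ∖ {18}) = ∅, so x is NOT a limit point.
  x = 19: opens ∋ x are {16, 19}, {15, 16, 19}, {16, 18, 19}, {15, 16, 17, 19}, {15, 16, 18, 19}, {15, 16, 17, 18, 19}; each meets A ∖ {19}, so x IS a limit point.
Collecting: A' = {16, 17, 19}.


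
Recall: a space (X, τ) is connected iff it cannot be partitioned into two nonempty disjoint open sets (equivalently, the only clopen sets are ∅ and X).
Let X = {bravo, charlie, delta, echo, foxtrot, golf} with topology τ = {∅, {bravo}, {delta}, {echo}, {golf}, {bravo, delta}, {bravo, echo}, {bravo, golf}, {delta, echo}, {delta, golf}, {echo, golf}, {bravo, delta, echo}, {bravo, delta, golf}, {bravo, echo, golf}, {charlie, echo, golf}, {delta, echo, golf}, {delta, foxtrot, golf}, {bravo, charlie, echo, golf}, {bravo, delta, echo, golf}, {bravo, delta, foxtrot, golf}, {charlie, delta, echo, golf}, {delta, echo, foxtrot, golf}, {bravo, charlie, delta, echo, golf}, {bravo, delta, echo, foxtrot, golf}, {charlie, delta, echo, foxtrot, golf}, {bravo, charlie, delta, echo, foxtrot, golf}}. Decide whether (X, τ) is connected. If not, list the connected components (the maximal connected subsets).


(X, τ) is disconnected; components = [{bravo}, {charlie, delta, echo, foxtrot, golf}].

Find clopen sets (U ∈ τ with X ∖ U ∈ τ):
  U = ∅, X ∖ U = {bravo, charlie, delta, echo, foxtrot, golf} — both open, so U is clopen.
  U = {bravo}, X ∖ U = {charlie, delta, echo, foxtrot, golf} — both open, so U is clopen.
  U = {charlie, delta, echo, foxtrot, golf}, X ∖ U = {bravo} — both open, so U is clopen.
  U = {bravo, charlie, delta, echo, foxtrot, golf}, X ∖ U = ∅ — both open, so U is clopen.
Nontrivial clopen(s) exist: e.g. {bravo}. So (X, τ) is disconnected.
Compute connected components by grouping points that agree on all clopens:
  component: {bravo}
  component: {charlie, delta, echo, foxtrot, golf}


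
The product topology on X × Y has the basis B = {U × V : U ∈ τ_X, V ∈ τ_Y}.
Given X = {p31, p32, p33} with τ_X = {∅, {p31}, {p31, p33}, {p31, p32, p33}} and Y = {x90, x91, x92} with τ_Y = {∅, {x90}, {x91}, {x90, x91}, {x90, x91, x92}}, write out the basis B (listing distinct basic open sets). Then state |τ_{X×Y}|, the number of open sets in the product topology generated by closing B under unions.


Basis B = {∅ × ∅, {p31} × {x90}, {p31} × {x91}, {p31} × {x90, x91}, {p31, p33} × {x90}, {p31, p33} × {x91}, {p31} × {x90, x91, x92}, {p31, p32, p33} × {x90}, {p31, p32, p33} × {x91}, {p31, p33} × {x90, x91}, {p31, p33} × {x90, x91, x92}, {p31, p32, p33} × {x90, x91}, {p31, p32, p33} × {x90, x91, x92}}; |τ_{X×Y}| = 30.

Enumerate products U × V with U ∈ τ_X, V ∈ τ_Y (deduplicated):
  ∅ × ∅ = {} (∅)
  {p31} × {x90} = {(p31,x90)}
  {p31} × {x91} = {(p31,x91)}
  {p31} × {x90, x91} = {(p31,x90), (p31,x91)}
  {p31, p33} × {x90} = {(p31,x90), (p33,x90)}
  {p31, p33} × {x91} = {(p31,x91), (p33,x91)}
  {p31} × {x90, x91, x92} = {(p31,x90), (p31,x91), (p31,x92)}
  {p31, p32, p33} × {x90} = {(p31,x90), (p32,x90), (p33,x90)}
  {p31, p32, p33} × {x91} = {(p31,x91), (p32,x91), (p33,x91)}
  {p31, p33} × {x90, x91} = {(p31,x90), (p31,x91), (p33,x90), (p33,x91)}
  {p31, p33} × {x90, x91, x92} = {(p31,x90), (p31,x91), (p31,x92), (p33,x90), (p33,x91), (p33,x92)}
  {p31, p32, p33} × {x90, x91} = {(p31,x90), (p31,x91), (p32,x90), (p32,x91), (p33,x90), (p33,x91)}
  {p31, p32, p33} × {x90, x91, x92} = {(p31,x90), (p31,x91), (p31,x92), (p32,x90), (p32,x91), (p32,x92), (p33,x90), (p33,x91), (p33,x92)}
These 13 distinct sets form the basis B.
Close under arbitrary unions to get τ_{X×Y}; counting gives |τ_{X×Y}| = 30.


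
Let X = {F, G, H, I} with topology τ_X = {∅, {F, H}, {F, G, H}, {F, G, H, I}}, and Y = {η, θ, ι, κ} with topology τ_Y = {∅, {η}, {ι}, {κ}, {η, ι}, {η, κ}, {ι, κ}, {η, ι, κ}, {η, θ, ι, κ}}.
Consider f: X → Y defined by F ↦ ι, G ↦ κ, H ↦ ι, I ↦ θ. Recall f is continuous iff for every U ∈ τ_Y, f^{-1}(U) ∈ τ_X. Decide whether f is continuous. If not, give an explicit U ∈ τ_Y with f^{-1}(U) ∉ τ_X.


f is NOT continuous.

Compute f^{-1}(U) for each U ∈ τ_Y:
  U = ∅: f^{-1}(U) = ∅ ∈ τ_X ✓.
  U = {η}: f^{-1}(U) = ∅ ∈ τ_X ✓.
  U = {ι}: f^{-1}(U) = {F, H} ∈ τ_X ✓.
  U = {κ}: f^{-1}(U) = {G} ∉ τ_X ✗.
  U = {η, ι}: f^{-1}(U) = {F, H} ∈ τ_X ✓.
  U = {η, κ}: f^{-1}(U) = {G} ∉ τ_X ✗.
  U = {ι, κ}: f^{-1}(U) = {F, G, H} ∈ τ_X ✓.
  U = {η, ι, κ}: f^{-1}(U) = {F, G, H} ∈ τ_X ✓.
  U = {η, θ, ι, κ}: f^{-1}(U) = {F, G, H, I} ∈ τ_X ✓.
Found U = {κ} with f^{-1}(U) = {G} not in τ_X. Therefore f is NOT continuous.


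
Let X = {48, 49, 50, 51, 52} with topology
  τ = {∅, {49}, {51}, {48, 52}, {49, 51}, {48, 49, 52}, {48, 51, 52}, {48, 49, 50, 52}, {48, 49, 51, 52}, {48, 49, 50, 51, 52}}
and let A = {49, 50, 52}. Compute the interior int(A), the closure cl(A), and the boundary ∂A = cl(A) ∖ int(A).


int(A) = {49}, cl(A) = {48, 49, 50, 52}, ∂A = {48, 50, 52}.

Closed sets in (X, τ) are complements of opens:
  closed(X, τ) = {∅, {50}, {51}, {49, 50}, {50, 51}, {48, 50, 52}, {49, 50, 51}, {48, 49, 50, 52}, {48, 50, 51, 52}, {48, 49, 50, 51, 52}}.
int(A) = ⋃ {U ∈ τ : U ⊆ A}. Opens contained in A: ∅, {49}.
Taking the union of these: int(A) = {49}.
cl(A) = ⋂ {C closed : A ⊆ C}. Closed sets containing A: {48, 49, 50, 52}, {48, 49, 50, 51, 52}.
Intersecting these: cl(A) = {48, 49, 50, 52}.
∂A = cl(A) ∖ int(A) = {48, 49, 50, 52} ∖ {49} = {48, 50, 52}.


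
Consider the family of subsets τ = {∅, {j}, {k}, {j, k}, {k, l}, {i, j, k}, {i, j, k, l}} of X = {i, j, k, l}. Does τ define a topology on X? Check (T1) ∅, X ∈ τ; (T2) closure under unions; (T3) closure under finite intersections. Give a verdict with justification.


τ is NOT a topology on X.

Axiom (T1): ∅ ∈ τ? Yes; X ∈ τ? Yes.
Axiom (T2/T3): check pairwise unions and intersections of members of τ.
Counterexample for (T2): {j} ∪ {k, l} = {j, k, l} ∉ τ. Therefore τ is NOT a topology.


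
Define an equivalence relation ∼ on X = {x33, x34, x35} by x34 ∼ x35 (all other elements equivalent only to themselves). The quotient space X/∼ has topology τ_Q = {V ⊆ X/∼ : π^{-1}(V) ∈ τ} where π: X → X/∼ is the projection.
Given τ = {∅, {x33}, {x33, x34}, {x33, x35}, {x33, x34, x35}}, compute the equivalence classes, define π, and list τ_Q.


X/∼ = {[x33], [x34=x35]}; |τ_Q| = 3.

Equivalence classes: [x33], [x34=x35].
Quotient map π: X → X/∼ sends x33 ↦ [x33], x34 ↦ [x34=x35], x35 ↦ [x34=x35].
For each subset V ⊆ X/∼, compute π^{-1}(V) ⊆ X and check whether π^{-1}(V) ∈ τ. V is open in τ_Q iff π^{-1}(V) ∈ τ.
  V = {}: π^{-1}(V) = ∅ ∈ τ ✓.
  V = {[x33]}: π^{-1}(V) = {x33} ∈ τ ✓.
  V = {[x34=x35]}: π^{-1}(V) = {x34, x35} ∉ τ ✗.
  V = {[x33], [x34=x35]}: π^{-1}(V) = {x33, x34, x35} ∈ τ ✓.
Open sets in the quotient: τ_Q = {{}, {[x33]}, {[x33], [x34=x35]}} (3 elements).


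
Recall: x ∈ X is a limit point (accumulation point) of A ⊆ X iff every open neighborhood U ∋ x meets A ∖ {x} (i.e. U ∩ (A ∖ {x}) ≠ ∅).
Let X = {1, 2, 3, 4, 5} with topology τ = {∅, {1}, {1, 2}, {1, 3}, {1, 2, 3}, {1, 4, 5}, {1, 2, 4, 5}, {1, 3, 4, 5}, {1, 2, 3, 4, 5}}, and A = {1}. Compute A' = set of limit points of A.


A' = {2, 3, 4, 5}

For each x ∈ X, list the open sets U ∈ τ with x ∈ U, then check whether U ∩ (A ∖ {x}) ≠ ∅ for every such U.
  x = 1: open {1} ∋ x has {1} ∩ (A ∖ {1}) = ∅, so x is NOT a limit point.
  x = 2: opens ∋ x are {1, 2}, {1, 2, 3}, {1, 2, 4, 5}, {1, 2, 3, 4, 5}; each meets A ∖ {2}, so x IS a limit point.
  x = 3: opens ∋ x are {1, 3}, {1, 2, 3}, {1, 3, 4, 5}, {1, 2, 3, 4, 5}; each meets A ∖ {3}, so x IS a limit point.
  x = 4: opens ∋ x are {1, 4, 5}, {1, 2, 4, 5}, {1, 3, 4, 5}, {1, 2, 3, 4, 5}; each meets A ∖ {4}, so x IS a limit point.
  x = 5: opens ∋ x are {1, 4, 5}, {1, 2, 4, 5}, {1, 3, 4, 5}, {1, 2, 3, 4, 5}; each meets A ∖ {5}, so x IS a limit point.
Collecting: A' = {2, 3, 4, 5}.


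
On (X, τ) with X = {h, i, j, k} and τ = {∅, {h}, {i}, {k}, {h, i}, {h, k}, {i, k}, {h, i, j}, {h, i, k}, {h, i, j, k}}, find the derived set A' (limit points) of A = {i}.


A' = {j}

For each x ∈ X, list the open sets U ∈ τ with x ∈ U, then check whether U ∩ (A ∖ {x}) ≠ ∅ for every such U.
  x = h: open {h} ∋ x has {h} ∩ (A ∖ {h}) = ∅, so x is NOT a limit point.
  x = i: open {i} ∋ x has {i} ∩ (A ∖ {i}) = ∅, so x is NOT a limit point.
  x = j: opens ∋ x are {h, i, j}, {h, i, j, k}; each meets A ∖ {j}, so x IS a limit point.
  x = k: open {k} ∋ x has {k} ∩ (A ∖ {k}) = ∅, so x is NOT a limit point.
Collecting: A' = {j}.


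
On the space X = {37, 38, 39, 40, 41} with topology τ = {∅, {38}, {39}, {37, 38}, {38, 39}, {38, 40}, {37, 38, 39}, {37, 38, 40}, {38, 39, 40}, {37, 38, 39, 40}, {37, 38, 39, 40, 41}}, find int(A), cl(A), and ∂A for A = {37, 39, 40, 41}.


int(A) = {39}, cl(A) = {37, 39, 40, 41}, ∂A = {37, 40, 41}.

Closed sets in (X, τ) are complements of opens:
  closed(X, τ) = {∅, {41}, {37, 41}, {39, 41}, {40, 41}, {37, 39, 41}, {37, 40, 41}, {39, 40, 41}, {37, 38, 40, 41}, {37, 39, 40, 41}, {37, 38, 39, 40, 41}}.
int(A) = ⋃ {U ∈ τ : U ⊆ A}. Opens contained in A: ∅, {39}.
Taking the union of these: int(A) = {39}.
cl(A) = ⋂ {C closed : A ⊆ C}. Closed sets containing A: {37, 39, 40, 41}, {37, 38, 39, 40, 41}.
Intersecting these: cl(A) = {37, 39, 40, 41}.
∂A = cl(A) ∖ int(A) = {37, 39, 40, 41} ∖ {39} = {37, 40, 41}.


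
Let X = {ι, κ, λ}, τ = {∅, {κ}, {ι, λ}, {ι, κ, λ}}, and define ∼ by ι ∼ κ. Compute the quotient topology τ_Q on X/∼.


X/∼ = {[ι=κ], [λ]}; |τ_Q| = 2.

Equivalence classes: [ι=κ], [λ].
Quotient map π: X → X/∼ sends ι ↦ [ι=κ], κ ↦ [ι=κ], λ ↦ [λ].
For each subset V ⊆ X/∼, compute π^{-1}(V) ⊆ X and check whether π^{-1}(V) ∈ τ. V is open in τ_Q iff π^{-1}(V) ∈ τ.
  V = {}: π^{-1}(V) = ∅ ∈ τ ✓.
  V = {[ι=κ]}: π^{-1}(V) = {ι, κ} ∉ τ ✗.
  V = {[λ]}: π^{-1}(V) = {λ} ∉ τ ✗.
  V = {[ι=κ], [λ]}: π^{-1}(V) = {ι, κ, λ} ∈ τ ✓.
Open sets in the quotient: τ_Q = {{}, {[ι=κ], [λ]}} (2 elements).


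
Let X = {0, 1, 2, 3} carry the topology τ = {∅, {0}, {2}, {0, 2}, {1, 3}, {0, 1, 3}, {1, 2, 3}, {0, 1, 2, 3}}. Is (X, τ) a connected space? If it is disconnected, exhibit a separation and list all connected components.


(X, τ) is disconnected; components = [{0}, {2}, {1, 3}].

Find clopen sets (U ∈ τ with X ∖ U ∈ τ):
  U = ∅, X ∖ U = {0, 1, 2, 3} — both open, so U is clopen.
  U = {0}, X ∖ U = {1, 2, 3} — both open, so U is clopen.
  U = {2}, X ∖ U = {0, 1, 3} — both open, so U is clopen.
  U = {0, 2}, X ∖ U = {1, 3} — both open, so U is clopen.
  U = {1, 3}, X ∖ U = {0, 2} — both open, so U is clopen.
  U = {0, 1, 3}, X ∖ U = {2} — both open, so U is clopen.
  U = {1, 2, 3}, X ∖ U = {0} — both open, so U is clopen.
  U = {0, 1, 2, 3}, X ∖ U = ∅ — both open, so U is clopen.
Nontrivial clopen(s) exist: e.g. {2}. So (X, τ) is disconnected.
Compute connected components by grouping points that agree on all clopens:
  component: {0}
  component: {2}
  component: {1, 3}


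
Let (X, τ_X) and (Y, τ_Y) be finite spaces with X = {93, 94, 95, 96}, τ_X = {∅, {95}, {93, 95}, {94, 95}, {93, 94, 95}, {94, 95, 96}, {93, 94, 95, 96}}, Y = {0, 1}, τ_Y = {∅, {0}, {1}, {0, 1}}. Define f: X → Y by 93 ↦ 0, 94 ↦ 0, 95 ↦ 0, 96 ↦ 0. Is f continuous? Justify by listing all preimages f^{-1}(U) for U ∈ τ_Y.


f IS continuous.

Compute f^{-1}(U) for each U ∈ τ_Y:
  U = ∅: f^{-1}(U) = ∅ ∈ τ_X ✓.
  U = {0}: f^{-1}(U) = {93, 94, 95, 96} ∈ τ_X ✓.
  U = {1}: f^{-1}(U) = ∅ ∈ τ_X ✓.
  U = {0, 1}: f^{-1}(U) = {93, 94, 95, 96} ∈ τ_X ✓.
Every preimage lies in τ_X, so f IS continuous.


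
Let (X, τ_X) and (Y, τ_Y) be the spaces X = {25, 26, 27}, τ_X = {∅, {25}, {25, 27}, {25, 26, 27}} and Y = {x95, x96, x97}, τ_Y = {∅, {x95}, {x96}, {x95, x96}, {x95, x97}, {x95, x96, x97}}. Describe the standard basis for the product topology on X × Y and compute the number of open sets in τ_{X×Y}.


Basis B = {∅ × ∅, {25} × {x95}, {25} × {x96}, {25} × {x95, x96}, {25} × {x95, x97}, {25, 27} × {x95}, {25, 27} × {x96}, {25} × {x95, x96, x97}, {25, 26, 27} × {x95}, {25, 26, 27} × {x96}, {25, 27} × {x95, x96}, {25, 27} × {x95, x97}, {25, 27} × {x95, x96, x97}, {25, 26, 27} × {x95, x96}, {25, 26, 27} × {x95, x97}, {25, 26, 27} × {x95, x96, x97}}; |τ_{X×Y}| = 40.

Enumerate products U × V with U ∈ τ_X, V ∈ τ_Y (deduplicated):
  ∅ × ∅ = {} (∅)
  {25} × {x95} = {(25,x95)}
  {25} × {x96} = {(25,x96)}
  {25} × {x95, x96} = {(25,x95), (25,x96)}
  {25} × {x95, x97} = {(25,x95), (25,x97)}
  {25, 27} × {x95} = {(25,x95), (27,x95)}
  {25, 27} × {x96} = {(25,x96), (27,x96)}
  {25} × {x95, x96, x97} = {(25,x95), (25,x96), (25,x97)}
  {25, 26, 27} × {x95} = {(25,x95), (26,x95), (27,x95)}
  {25, 26, 27} × {x96} = {(25,x96), (26,x96), (27,x96)}
  {25, 27} × {x95, x96} = {(25,x95), (25,x96), (27,x95), (27,x96)}
  {25, 27} × {x95, x97} = {(25,x95), (25,x97), (27,x95), (27,x97)}
  {25, 27} × {x95, x96, x97} = {(25,x95), (25,x96), (25,x97), (27,x95), (27,x96), (27,x97)}
  {25, 26, 27} × {x95, x96} = {(25,x95), (25,x96), (26,x95), (26,x96), (27,x95), (27,x96)}
  {25, 26, 27} × {x95, x97} = {(25,x95), (25,x97), (26,x95), (26,x97), (27,x95), (27,x97)}
  {25, 26, 27} × {x95, x96, x97} = {(25,x95), (25,x96), (25,x97), (26,x95), (26,x96), (26,x97), (27,x95), (27,x96), (27,x97)}
These 16 distinct sets form the basis B.
Close under arbitrary unions to get τ_{X×Y}; counting gives |τ_{X×Y}| = 40.
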